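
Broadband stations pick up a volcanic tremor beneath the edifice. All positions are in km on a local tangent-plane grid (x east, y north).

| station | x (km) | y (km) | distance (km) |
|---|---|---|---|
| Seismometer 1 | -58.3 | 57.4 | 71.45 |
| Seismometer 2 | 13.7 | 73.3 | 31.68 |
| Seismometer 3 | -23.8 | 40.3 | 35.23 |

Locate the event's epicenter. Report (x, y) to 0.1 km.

11.4 km east, 41.7 km north

Circle about each station: (x + 58.3)² + (y − 57.4)² = 71.45²; (x − 13.7)² + (y − 73.3)² = 31.68²; (x + 23.8)² + (y − 40.3)² = 35.23².
Subtracting the Seismometer 1 equation from the Seismometer 2 and Seismometer 3 equations removes the quadratic terms:
144.0 x + 31.8 y = 2968.41
69.0 x − 34.2 y = -639.17
Solving the 2×2 system: x ≈ 11.4, y ≈ 41.7 km.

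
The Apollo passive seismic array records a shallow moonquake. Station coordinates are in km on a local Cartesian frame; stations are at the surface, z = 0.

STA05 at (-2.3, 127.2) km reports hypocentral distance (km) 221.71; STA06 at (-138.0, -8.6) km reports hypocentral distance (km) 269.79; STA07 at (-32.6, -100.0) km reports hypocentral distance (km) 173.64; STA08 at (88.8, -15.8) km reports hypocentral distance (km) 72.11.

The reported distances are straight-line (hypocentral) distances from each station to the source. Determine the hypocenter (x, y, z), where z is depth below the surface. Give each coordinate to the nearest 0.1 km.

Each station gives a sphere (x−x_i)² + (y−y_i)² + z² = d_i² (stations at z=0).
Subtracting the STA05 sphere from STA06 and STA07: z² cancels, leaving linear equations in x and y:
-271.4 x − 271.6 y = -20698.49
-60.6 x − 454.4 y = 13882.10
Solving: x ≈ 123.293, y ≈ -46.993 km (keep extra digits for the depth step; rounded: 123.3, -47.0).
Then from the STA05 sphere: z² = 221.71² − (x + 2.3)² − (y − 127.2)² with x = 123.293, y = -46.993, so z ≈ 55.123 ≈ 55.1 km.

x ≈ 123.3 km, y ≈ -47.0 km, depth ≈ 55.1 km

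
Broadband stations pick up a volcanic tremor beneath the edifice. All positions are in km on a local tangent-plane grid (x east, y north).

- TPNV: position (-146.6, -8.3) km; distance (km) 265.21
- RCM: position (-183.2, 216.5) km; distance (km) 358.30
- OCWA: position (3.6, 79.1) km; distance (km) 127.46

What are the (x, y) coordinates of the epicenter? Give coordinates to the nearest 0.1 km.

Circle about each station: (x + 146.6)² + (y + 8.3)² = 265.21²; (x + 183.2)² + (y − 216.5)² = 358.30²; (x − 3.6)² + (y − 79.1)² = 127.46².
Subtracting the TPNV equation from the RCM and OCWA equations removes the quadratic terms:
-73.2 x + 449.6 y = 831.49
300.4 x + 174.8 y = 38799.61
Solving the 2×2 system: x ≈ 117.0, y ≈ 20.9 km.

x ≈ 117.0 km, y ≈ 20.9 km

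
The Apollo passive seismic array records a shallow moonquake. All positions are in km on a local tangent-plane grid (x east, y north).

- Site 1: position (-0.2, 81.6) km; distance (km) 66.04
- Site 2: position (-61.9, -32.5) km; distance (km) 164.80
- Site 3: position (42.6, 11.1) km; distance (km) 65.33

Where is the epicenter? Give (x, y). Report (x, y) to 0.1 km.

(65.2, 72.4)

Circle about each station: (x + 0.2)² + (y − 81.6)² = 66.04²; (x + 61.9)² + (y + 32.5)² = 164.80²; (x − 42.6)² + (y − 11.1)² = 65.33².
Subtracting the Site 1 equation from the Site 2 and Site 3 equations removes the quadratic terms:
-123.4 x − 228.2 y = -24568.50
85.6 x − 141.0 y = -4627.36
Solving the 2×2 system: x ≈ 65.2, y ≈ 72.4 km.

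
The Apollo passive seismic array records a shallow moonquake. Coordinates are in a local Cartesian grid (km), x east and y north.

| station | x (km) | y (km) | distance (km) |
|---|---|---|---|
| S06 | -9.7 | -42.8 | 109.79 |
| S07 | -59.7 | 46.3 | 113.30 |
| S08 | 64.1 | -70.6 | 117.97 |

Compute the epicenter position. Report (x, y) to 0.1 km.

Circle about each station: (x + 9.7)² + (y + 42.8)² = 109.79²; (x + 59.7)² + (y − 46.3)² = 113.30²; (x − 64.1)² + (y + 70.6)² = 117.97².
Subtracting pairs of circle equations eliminates x²+y² and gives linear equations (the radical axes):
-100.0 x + 178.2 y = 2998.80
147.6 x − 55.6 y = 5304.16
Solving the 2×2 system: x ≈ 53.6, y ≈ 46.9 km.
Check against S06 (with the unrounded x, y): √((x + 9.7)²+(y + 42.8)²) = 109.80 ≈ 109.79 km. ✓

(53.6, 46.9)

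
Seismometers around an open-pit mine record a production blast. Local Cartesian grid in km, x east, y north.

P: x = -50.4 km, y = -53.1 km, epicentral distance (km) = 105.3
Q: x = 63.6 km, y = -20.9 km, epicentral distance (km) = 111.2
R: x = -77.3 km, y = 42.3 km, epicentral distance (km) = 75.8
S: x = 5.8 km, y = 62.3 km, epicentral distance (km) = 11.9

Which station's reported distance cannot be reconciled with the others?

Solve using three stations at a time. Using Q, R, S (subtract circle equations pairwise → linear system) gives (x, y) ≈ (-5.4, 66.3).
Distances from that point to each station vs reported:
  P: calculated 127.6 vs reported 105.3 → residual 22.3 km
  Q: calculated 111.2 vs reported 111.2 → residual 0.0 km
  R: calculated 75.8 vs reported 75.8 → residual 0.0 km
  S: calculated 11.9 vs reported 11.9 → residual 0.0 km
Q, R, S are mutually consistent (residuals ≈ 0); P is off by 22.3 km.

P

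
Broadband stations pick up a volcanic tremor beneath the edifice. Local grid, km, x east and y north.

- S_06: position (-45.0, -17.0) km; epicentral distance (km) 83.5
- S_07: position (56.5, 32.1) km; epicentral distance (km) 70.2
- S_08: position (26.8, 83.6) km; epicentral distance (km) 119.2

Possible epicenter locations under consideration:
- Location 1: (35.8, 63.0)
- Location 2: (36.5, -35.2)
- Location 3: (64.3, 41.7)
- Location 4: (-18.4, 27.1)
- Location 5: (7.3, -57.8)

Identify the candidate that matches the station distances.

Location 2

For each candidate, compare |candidate − station| to the reported distance:
Location 1: residuals S_06 30.2, S_07 33.0, S_08 96.7 → max 96.7 km
Location 2: residuals S_06 0.0, S_07 0.0, S_08 0.0 → max 0.0 km
Location 3: residuals S_06 40.6, S_07 57.8, S_08 63.0 → max 63.0 km
Location 4: residuals S_06 32.0, S_07 4.9, S_08 46.8 → max 46.8 km
Location 5: residuals S_06 17.2, S_07 32.3, S_08 23.5 → max 32.3 km
Only Location 2 has all residuals ≈ 0.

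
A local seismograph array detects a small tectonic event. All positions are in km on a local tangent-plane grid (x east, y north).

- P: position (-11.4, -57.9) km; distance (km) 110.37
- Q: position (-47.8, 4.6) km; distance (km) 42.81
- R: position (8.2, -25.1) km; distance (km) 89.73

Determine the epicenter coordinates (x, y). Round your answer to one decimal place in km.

Circle about each station: (x + 11.4)² + (y + 57.9)² = 110.37²; (x + 47.8)² + (y − 4.6)² = 42.81²; (x − 8.2)² + (y + 25.1)² = 89.73².
Subtracting pairs of circle equations eliminates x²+y² and gives linear equations (the radical axes):
-72.8 x + 125.0 y = 9172.47
39.2 x + 65.6 y = 1344.94
Solving the 2×2 system: x ≈ -44.8, y ≈ 47.3 km.
Check against P (with the unrounded x, y): √((x + 11.4)²+(y + 57.9)²) = 110.36 ≈ 110.37 km. ✓

x ≈ -44.8 km, y ≈ 47.3 km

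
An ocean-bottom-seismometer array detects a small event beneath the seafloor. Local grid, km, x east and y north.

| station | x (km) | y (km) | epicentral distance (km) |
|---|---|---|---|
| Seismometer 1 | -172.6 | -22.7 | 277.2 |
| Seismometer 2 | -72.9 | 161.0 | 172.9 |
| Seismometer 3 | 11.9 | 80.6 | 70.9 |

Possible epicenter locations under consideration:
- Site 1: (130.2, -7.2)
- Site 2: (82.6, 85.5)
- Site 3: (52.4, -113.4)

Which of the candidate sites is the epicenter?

For each candidate, compare |candidate − station| to the reported distance:
Site 1: residuals Seismometer 1 26.0, Seismometer 2 90.8, Seismometer 3 76.4 → max 90.8 km
Site 2: residuals Seismometer 1 0.0, Seismometer 2 0.0, Seismometer 3 0.0 → max 0.0 km
Site 3: residuals Seismometer 1 34.6, Seismometer 2 128.8, Seismometer 3 127.3 → max 128.8 km
Only Site 2 has all residuals ≈ 0.

Site 2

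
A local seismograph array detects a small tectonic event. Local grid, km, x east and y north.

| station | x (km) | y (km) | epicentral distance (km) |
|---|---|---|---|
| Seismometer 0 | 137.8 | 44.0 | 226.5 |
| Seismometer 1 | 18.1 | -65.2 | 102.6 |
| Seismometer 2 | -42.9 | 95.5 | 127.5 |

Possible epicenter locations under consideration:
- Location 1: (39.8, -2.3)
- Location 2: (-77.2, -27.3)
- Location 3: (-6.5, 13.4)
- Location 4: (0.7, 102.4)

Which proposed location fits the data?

For each candidate, compare |candidate − station| to the reported distance:
Location 1: residuals Seismometer 0 118.1, Seismometer 1 36.1, Seismometer 2 0.6 → max 118.1 km
Location 2: residuals Seismometer 0 0.0, Seismometer 1 0.0, Seismometer 2 0.0 → max 0.0 km
Location 3: residuals Seismometer 0 79.0, Seismometer 1 20.2, Seismometer 2 37.7 → max 79.0 km
Location 4: residuals Seismometer 0 77.5, Seismometer 1 65.9, Seismometer 2 83.4 → max 83.4 km
Only Location 2 has all residuals ≈ 0.

Location 2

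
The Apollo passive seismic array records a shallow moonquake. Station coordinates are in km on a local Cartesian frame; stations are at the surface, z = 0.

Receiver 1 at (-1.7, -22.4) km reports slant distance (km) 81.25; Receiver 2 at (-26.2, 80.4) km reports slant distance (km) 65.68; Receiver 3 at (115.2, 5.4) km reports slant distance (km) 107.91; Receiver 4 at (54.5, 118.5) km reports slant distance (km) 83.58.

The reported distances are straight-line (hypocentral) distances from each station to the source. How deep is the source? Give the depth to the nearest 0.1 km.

depth ≈ 31.9 km

Each station gives a sphere (x−x_i)² + (y−y_i)² + z² = d_i² (stations at z=0).
Subtracting the Receiver 1 sphere from Receiver 2 and Receiver 3: z² cancels, leaving linear equations in x and y:
-49.0 x + 205.6 y = 8933.65
233.8 x + 55.6 y = 7752.54
Solving: x ≈ 21.601, y ≈ 48.600 km (keep extra digits for the depth step; rounded: 21.6, 48.6).
Then from the Receiver 1 sphere: z² = 81.25² − (x + 1.7)² − (y + 22.4)² with x = 21.601, y = 48.600, so z ≈ 31.900 ≈ 31.9 km.
Check against Receiver 4 (with the unrounded solution): distance 83.58 ≈ 83.58 km. ✓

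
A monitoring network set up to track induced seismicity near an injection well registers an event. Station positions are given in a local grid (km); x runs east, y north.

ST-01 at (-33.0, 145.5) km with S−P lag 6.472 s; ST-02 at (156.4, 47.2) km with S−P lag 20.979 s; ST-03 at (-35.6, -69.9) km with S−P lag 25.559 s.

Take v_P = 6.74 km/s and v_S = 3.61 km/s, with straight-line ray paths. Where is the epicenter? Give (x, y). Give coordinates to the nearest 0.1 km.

Distance from S−P lag: d = Δt · v_P v_S / (v_P − v_S) = Δt · (6.74·3.61)/(6.74−3.61) ≈ 7.7736·Δt.
So d_ST-01 = 50.31, d_ST-02 = 163.08, d_ST-03 = 198.69 km.
Circle about each station: (x + 33.0)² + (y − 145.5)² = 50.31²; (x − 156.4)² + (y − 47.2)² = 163.08²; (x + 35.6)² + (y + 69.9)² = 198.69².
Subtracting the ST-01 equation from the ST-02 and ST-03 equations removes the quadratic terms:
378.8 x − 196.6 y = -19634.44
-5.2 x − 430.8 y = -53052.50
Solving the 2×2 system: x ≈ 12.0, y ≈ 123.0 km.

x ≈ 12.0 km, y ≈ 123.0 km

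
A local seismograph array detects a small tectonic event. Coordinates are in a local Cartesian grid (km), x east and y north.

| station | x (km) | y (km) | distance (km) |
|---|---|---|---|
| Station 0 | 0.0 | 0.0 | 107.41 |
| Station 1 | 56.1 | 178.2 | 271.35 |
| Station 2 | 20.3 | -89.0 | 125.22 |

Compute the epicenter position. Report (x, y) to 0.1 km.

-97.2 km east, -45.7 km north

Circle about each station: x² + y² = 107.41²; (x − 56.1)² + (y − 178.2)² = 271.35²; (x − 20.3)² + (y + 89.0)² = 125.22².
Subtracting the Station 0 equation from the Station 1 and Station 2 equations removes the quadratic terms:
112.2 x + 356.4 y = -27191.46
40.6 x − 178.0 y = 4189.95
Solving the 2×2 system: x ≈ -97.2, y ≈ -45.7 km.
Check against Station 0 (with the unrounded x, y): √(x²+y²) = 107.38 ≈ 107.41 km. ✓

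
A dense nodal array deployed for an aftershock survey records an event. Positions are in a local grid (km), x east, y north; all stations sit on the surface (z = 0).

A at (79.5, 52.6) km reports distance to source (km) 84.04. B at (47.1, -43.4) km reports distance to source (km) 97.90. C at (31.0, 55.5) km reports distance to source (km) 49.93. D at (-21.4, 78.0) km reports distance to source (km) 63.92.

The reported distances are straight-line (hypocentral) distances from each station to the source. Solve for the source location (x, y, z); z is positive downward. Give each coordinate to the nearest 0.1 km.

(7.1, 36.7, 39.6)

Each station gives a sphere (x−x_i)² + (y−y_i)² + z² = d_i² (stations at z=0).
Subtracting the A sphere from B and C: z² cancels, leaving linear equations in x and y:
-64.8 x − 192.0 y = -7506.73
-97.0 x + 5.8 y = -476.04
Solving: x ≈ 7.102, y ≈ 36.701 km (keep extra digits for the depth step; rounded: 7.1, 36.7).
Then from the A sphere: z² = 84.04² − (x − 79.5)² − (y − 52.6)² with x = 7.102, y = 36.701, so z ≈ 39.604 ≈ 39.6 km.
Check against D (with the unrounded solution): distance 63.93 ≈ 63.92 km. ✓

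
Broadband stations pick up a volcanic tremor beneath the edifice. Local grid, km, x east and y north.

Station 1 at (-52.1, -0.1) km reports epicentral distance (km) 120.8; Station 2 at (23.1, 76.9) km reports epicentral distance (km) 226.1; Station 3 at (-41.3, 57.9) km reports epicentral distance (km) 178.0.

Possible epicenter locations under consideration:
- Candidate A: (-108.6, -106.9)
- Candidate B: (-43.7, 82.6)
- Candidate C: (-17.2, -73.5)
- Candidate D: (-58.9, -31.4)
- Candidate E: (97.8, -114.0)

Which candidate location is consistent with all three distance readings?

Candidate A

For each candidate, compare |candidate − station| to the reported distance:
Candidate A: residuals Station 1 0.0, Station 2 0.0, Station 3 0.0 → max 0.0 km
Candidate B: residuals Station 1 37.7, Station 2 159.1, Station 3 153.2 → max 159.1 km
Candidate C: residuals Station 1 39.5, Station 2 70.4, Station 3 44.4 → max 70.4 km
Candidate D: residuals Station 1 88.8, Station 2 90.3, Station 3 87.0 → max 90.3 km
Candidate E: residuals Station 1 67.5, Station 2 21.1, Station 3 43.1 → max 67.5 km
Only Candidate A has all residuals ≈ 0.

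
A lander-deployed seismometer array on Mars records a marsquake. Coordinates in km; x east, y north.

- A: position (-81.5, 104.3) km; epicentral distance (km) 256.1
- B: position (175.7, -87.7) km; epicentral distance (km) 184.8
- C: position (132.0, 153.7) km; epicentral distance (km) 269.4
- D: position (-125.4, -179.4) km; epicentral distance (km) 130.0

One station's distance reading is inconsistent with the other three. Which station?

C

Solve using three stations at a time. Using A, B, D (subtract circle equations pairwise → linear system) gives (x, y) ≈ (-1.8, -139.1).
Distances from that point to each station vs reported:
  A: calculated 256.1 vs reported 256.1 → residual 0.0 km
  B: calculated 184.8 vs reported 184.8 → residual 0.0 km
  C: calculated 321.9 vs reported 269.4 → residual 52.5 km
  D: calculated 130.0 vs reported 130.0 → residual 0.0 km
A, B, D are mutually consistent (residuals ≈ 0); C is off by 52.5 km.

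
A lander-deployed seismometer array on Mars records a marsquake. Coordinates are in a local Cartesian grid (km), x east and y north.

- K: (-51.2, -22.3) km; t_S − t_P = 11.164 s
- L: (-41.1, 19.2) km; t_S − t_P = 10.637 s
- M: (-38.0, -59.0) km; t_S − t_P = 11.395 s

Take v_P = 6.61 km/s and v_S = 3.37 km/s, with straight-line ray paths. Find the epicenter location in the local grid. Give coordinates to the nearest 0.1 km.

x ≈ 24.9 km, y ≈ -12.3 km

Distance from S−P lag: d = Δt · v_P v_S / (v_P − v_S) = Δt · (6.61·3.37)/(6.61−3.37) ≈ 6.8752·Δt.
So d_K = 76.75, d_L = 73.13, d_M = 78.34 km.
Circle about each station: (x + 51.2)² + (y + 22.3)² = 76.75²; (x + 41.1)² + (y − 19.2)² = 73.13²; (x + 38.0)² + (y + 59.0)² = 78.34².
Subtracting pairs of circle equations eliminates x²+y² and gives linear equations (the radical axes):
20.2 x + 83.0 y = -518.31
26.4 x − 73.4 y = 1559.68
Solving the 2×2 system: x ≈ 24.9, y ≈ -12.3 km.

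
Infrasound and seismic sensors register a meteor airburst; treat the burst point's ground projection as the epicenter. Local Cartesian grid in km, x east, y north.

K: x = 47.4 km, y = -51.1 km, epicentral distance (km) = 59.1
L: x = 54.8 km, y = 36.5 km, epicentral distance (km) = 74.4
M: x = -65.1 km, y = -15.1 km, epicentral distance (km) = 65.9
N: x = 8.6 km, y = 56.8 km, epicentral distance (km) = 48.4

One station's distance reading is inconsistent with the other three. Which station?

Solve using three stations at a time. Using K, L, M (subtract circle equations pairwise → linear system) gives (x, y) ≈ (0.8, -14.7).
Distances from that point to each station vs reported:
  K: calculated 59.1 vs reported 59.1 → residual 0.0 km
  L: calculated 74.4 vs reported 74.4 → residual 0.0 km
  M: calculated 65.9 vs reported 65.9 → residual 0.0 km
  N: calculated 71.9 vs reported 48.4 → residual 23.5 km
K, L, M are mutually consistent (residuals ≈ 0); N is off by 23.5 km.

N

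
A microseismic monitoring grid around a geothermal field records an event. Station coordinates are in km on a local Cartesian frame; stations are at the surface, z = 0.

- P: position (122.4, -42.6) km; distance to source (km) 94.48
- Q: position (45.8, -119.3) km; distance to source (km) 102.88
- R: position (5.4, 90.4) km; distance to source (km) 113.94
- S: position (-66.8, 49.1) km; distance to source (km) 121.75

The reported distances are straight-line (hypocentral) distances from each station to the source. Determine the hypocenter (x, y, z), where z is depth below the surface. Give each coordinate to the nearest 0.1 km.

(32.7, -18.8, 17.7)

Each station gives a sphere (x−x_i)² + (y−y_i)² + z² = d_i² (stations at z=0).
Subtracting the P sphere from Q and R: z² cancels, leaving linear equations in x and y:
-153.2 x − 153.4 y = -2124.21
-234.0 x + 266.0 y = -12651.05
Solving: x ≈ 32.692, y ≈ -18.802 km (keep extra digits for the depth step; rounded: 32.7, -18.8).
Then from the P sphere: z² = 94.48² − (x − 122.4)² − (y + 42.6)² with x = 32.692, y = -18.802, so z ≈ 17.681 ≈ 17.7 km.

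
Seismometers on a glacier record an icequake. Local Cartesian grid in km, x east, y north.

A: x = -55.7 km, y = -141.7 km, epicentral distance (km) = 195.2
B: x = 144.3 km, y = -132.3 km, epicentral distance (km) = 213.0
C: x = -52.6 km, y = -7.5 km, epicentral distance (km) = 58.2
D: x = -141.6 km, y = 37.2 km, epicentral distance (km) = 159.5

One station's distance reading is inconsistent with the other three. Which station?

C

Solve using three stations at a time. Using A, B, D (subtract circle equations pairwise → linear system) gives (x, y) ≈ (17.9, 39.1).
Distances from that point to each station vs reported:
  A: calculated 195.2 vs reported 195.2 → residual 0.0 km
  B: calculated 213.0 vs reported 213.0 → residual 0.0 km
  C: calculated 84.5 vs reported 58.2 → residual 26.3 km
  D: calculated 159.5 vs reported 159.5 → residual 0.0 km
A, B, D are mutually consistent (residuals ≈ 0); C is off by 26.3 km.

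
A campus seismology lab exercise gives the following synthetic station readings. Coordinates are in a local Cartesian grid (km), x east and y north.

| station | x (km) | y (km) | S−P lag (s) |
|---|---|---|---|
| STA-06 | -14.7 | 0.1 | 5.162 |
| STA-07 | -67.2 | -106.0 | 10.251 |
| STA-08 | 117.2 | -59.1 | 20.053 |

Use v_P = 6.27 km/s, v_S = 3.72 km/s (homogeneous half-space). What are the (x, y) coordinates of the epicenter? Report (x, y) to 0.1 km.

Distance from S−P lag: d = Δt · v_P v_S / (v_P − v_S) = Δt · (6.27·3.72)/(6.27−3.72) ≈ 9.1468·Δt.
So d_STA-06 = 47.22, d_STA-07 = 93.76, d_STA-08 = 183.42 km.
Circle about each station: (x + 14.7)² + (y − 0.1)² = 47.22²; (x + 67.2)² + (y + 106.0)² = 93.76²; (x − 117.2)² + (y + 59.1)² = 183.42².
Subtracting the STA-06 equation from the STA-07 and STA-08 equations removes the quadratic terms:
-105.0 x − 212.2 y = 8974.53
263.8 x − 118.4 y = -14400.62
Solving the 2×2 system: x ≈ -60.2, y ≈ -12.5 km.

(-60.2, -12.5)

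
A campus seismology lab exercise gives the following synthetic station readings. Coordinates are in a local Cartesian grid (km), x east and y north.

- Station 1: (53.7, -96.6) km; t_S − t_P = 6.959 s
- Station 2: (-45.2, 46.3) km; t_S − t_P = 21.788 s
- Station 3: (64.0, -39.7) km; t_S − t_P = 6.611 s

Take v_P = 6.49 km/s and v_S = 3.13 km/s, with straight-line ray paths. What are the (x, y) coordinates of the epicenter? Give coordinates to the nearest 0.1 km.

Distance from S−P lag: d = Δt · v_P v_S / (v_P − v_S) = Δt · (6.49·3.13)/(6.49−3.13) ≈ 6.0457·Δt.
So d_Station 1 = 42.07, d_Station 2 = 131.72, d_Station 3 = 39.97 km.
Circle about each station: (x − 53.7)² + (y + 96.6)² = 42.07²; (x + 45.2)² + (y − 46.3)² = 131.72²; (x − 64.0)² + (y + 39.7)² = 39.97².
Subtracting the Station 1 equation from the Station 2 and Station 3 equations removes the quadratic terms:
-197.8 x + 285.8 y = -23608.79
20.6 x + 113.8 y = -6370.88
Solving the 2×2 system: x ≈ 30.5, y ≈ -61.5 km.

x ≈ 30.5 km, y ≈ -61.5 km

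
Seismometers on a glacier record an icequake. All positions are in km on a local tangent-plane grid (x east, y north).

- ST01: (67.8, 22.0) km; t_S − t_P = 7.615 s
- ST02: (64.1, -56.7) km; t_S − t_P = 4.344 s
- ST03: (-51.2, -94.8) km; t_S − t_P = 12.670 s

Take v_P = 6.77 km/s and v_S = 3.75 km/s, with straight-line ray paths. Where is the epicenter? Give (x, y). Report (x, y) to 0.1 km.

Distance from S−P lag: d = Δt · v_P v_S / (v_P − v_S) = Δt · (6.77·3.75)/(6.77−3.75) ≈ 8.4065·Δt.
So d_ST01 = 64.02, d_ST02 = 36.52, d_ST03 = 106.51 km.
Circle about each station: (x − 67.8)² + (y − 22.0)² = 64.02²; (x − 64.1)² + (y + 56.7)² = 36.52²; (x + 51.2)² + (y + 94.8)² = 106.51².
Subtracting the ST01 equation from the ST02 and ST03 equations removes the quadratic terms:
-7.4 x − 157.4 y = 5007.71
-238.0 x − 233.6 y = -718.18
Solving the 2×2 system: x ≈ 35.9, y ≈ -33.5 km.

35.9 km east, -33.5 km north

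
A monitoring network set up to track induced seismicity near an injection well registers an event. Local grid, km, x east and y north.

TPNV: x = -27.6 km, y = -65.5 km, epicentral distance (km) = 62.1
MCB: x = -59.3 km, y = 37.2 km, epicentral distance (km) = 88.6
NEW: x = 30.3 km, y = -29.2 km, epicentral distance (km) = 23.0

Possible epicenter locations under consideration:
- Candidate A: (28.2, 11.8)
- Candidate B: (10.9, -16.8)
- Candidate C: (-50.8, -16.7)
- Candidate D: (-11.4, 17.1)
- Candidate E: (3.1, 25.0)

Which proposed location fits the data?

Candidate B

For each candidate, compare |candidate − station| to the reported distance:
Candidate A: residuals TPNV 33.2, MCB 2.5, NEW 18.1 → max 33.2 km
Candidate B: residuals TPNV 0.0, MCB 0.0, NEW 0.0 → max 0.0 km
Candidate C: residuals TPNV 8.1, MCB 34.0, NEW 59.1 → max 59.1 km
Candidate D: residuals TPNV 22.1, MCB 36.7, NEW 39.3 → max 39.3 km
Candidate E: residuals TPNV 33.5, MCB 25.0, NEW 37.6 → max 37.6 km
Only Candidate B has all residuals ≈ 0.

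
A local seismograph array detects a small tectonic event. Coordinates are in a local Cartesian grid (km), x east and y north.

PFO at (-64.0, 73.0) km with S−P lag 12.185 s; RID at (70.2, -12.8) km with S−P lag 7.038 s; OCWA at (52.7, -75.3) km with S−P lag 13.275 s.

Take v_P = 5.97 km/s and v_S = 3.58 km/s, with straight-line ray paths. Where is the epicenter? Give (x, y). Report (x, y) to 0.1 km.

x ≈ 40.7 km, y ≈ 42.8 km

Distance from S−P lag: d = Δt · v_P v_S / (v_P − v_S) = Δt · (5.97·3.58)/(5.97−3.58) ≈ 8.9425·Δt.
So d_PFO = 108.96, d_RID = 62.94, d_OCWA = 118.71 km.
Circle about each station: (x + 64.0)² + (y − 73.0)² = 108.96²; (x − 70.2)² + (y + 12.8)² = 62.94²; (x − 52.7)² + (y + 75.3)² = 118.71².
Subtracting the PFO equation from the RID and OCWA equations removes the quadratic terms:
268.4 x − 171.6 y = 3577.72
233.4 x − 296.6 y = -3197.40
Solving the 2×2 system: x ≈ 40.7, y ≈ 42.8 km.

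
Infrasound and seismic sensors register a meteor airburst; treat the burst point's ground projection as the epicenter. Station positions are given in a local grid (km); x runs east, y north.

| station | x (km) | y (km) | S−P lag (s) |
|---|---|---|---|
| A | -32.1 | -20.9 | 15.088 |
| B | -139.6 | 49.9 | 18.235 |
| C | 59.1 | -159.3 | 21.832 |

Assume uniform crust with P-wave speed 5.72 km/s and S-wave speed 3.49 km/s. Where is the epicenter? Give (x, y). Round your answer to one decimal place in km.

x ≈ -130.8 km, y ≈ -113.1 km

Distance from S−P lag: d = Δt · v_P v_S / (v_P − v_S) = Δt · (5.72·3.49)/(5.72−3.49) ≈ 8.9519·Δt.
So d_A = 135.07, d_B = 163.24, d_C = 195.44 km.
Circle about each station: (x + 32.1)² + (y + 20.9)² = 135.07²; (x + 139.6)² + (y − 49.9)² = 163.24²; (x − 59.1)² + (y + 159.3)² = 195.44².
Subtracting pairs of circle equations eliminates x²+y² and gives linear equations (the radical axes):
-215.0 x + 141.6 y = 12107.56
182.4 x − 276.8 y = 7449.19
Solving the 2×2 system: x ≈ -130.8, y ≈ -113.1 km.
Check against A (with the unrounded x, y): √((x + 32.1)²+(y + 20.9)²) = 135.08 ≈ 135.07 km. ✓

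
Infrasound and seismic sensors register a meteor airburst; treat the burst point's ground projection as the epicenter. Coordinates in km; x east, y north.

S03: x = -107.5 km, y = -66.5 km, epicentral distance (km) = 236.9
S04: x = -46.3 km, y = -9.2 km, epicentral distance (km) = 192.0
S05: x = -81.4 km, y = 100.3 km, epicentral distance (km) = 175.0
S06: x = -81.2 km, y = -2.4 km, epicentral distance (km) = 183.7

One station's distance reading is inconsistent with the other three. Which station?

Solve using three stations at a time. Using S03, S05, S06 (subtract circle equations pairwise → linear system) gives (x, y) ≈ (89.9, 64.5).
Distances from that point to each station vs reported:
  S03: calculated 236.9 vs reported 236.9 → residual 0.0 km
  S04: calculated 154.9 vs reported 192.0 → residual 37.1 km
  S05: calculated 175.0 vs reported 175.0 → residual 0.0 km
  S06: calculated 183.7 vs reported 183.7 → residual 0.0 km
S03, S05, S06 are mutually consistent (residuals ≈ 0); S04 is off by 37.1 km.

S04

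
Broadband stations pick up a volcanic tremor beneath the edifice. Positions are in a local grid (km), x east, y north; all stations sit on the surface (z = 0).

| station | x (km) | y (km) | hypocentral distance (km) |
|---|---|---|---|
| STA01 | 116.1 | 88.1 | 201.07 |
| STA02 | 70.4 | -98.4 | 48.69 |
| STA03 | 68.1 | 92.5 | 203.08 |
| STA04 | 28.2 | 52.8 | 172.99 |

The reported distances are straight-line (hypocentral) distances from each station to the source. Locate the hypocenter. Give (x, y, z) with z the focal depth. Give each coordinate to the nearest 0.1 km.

x ≈ 82.7 km, y ≈ -104.6 km, depth ≈ 46.7 km

Each station gives a sphere (x−x_i)² + (y−y_i)² + z² = d_i² (stations at z=0).
Subtracting the STA01 sphere from STA02 and STA03: z² cancels, leaving linear equations in x and y:
-91.4 x − 373.0 y = 31456.33
-96.0 x + 8.8 y = -8859.30
Solving: x ≈ 82.696, y ≈ -104.597 km (keep extra digits for the depth step; rounded: 82.7, -104.6).
Then from the STA01 sphere: z² = 201.07² − (x − 116.1)² − (y − 88.1)² with x = 82.696, y = -104.597, so z ≈ 46.703 ≈ 46.7 km.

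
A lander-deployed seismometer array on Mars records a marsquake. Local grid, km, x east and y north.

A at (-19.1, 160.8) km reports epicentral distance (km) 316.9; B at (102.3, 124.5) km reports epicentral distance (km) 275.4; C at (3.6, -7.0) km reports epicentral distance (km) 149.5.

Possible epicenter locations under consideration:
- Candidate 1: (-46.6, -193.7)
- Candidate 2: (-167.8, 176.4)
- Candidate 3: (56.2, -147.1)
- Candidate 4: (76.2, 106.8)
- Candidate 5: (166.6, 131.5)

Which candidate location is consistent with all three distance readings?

Candidate 3

For each candidate, compare |candidate − station| to the reported distance:
Candidate 1: residuals A 38.7, B 75.9, C 43.8 → max 75.9 km
Candidate 2: residuals A 167.4, B 0.4, C 101.5 → max 167.4 km
Candidate 3: residuals A 0.1, B 0.1, C 0.1 → max 0.1 km
Candidate 4: residuals A 207.4, B 243.9, C 14.5 → max 243.9 km
Candidate 5: residuals A 128.9, B 210.7, C 64.4 → max 210.7 km
Only Candidate 3 has all residuals ≈ 0.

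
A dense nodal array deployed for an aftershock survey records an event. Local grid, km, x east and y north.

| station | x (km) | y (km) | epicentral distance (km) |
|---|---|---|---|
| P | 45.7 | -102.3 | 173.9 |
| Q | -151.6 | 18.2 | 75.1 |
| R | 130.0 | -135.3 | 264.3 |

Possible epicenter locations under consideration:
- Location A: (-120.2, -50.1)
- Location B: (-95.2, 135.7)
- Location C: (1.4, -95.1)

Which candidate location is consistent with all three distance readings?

Location A

For each candidate, compare |candidate − station| to the reported distance:
Location A: residuals P 0.0, Q 0.1, R 0.0 → max 0.1 km
Location B: residuals P 102.7, Q 55.2, R 88.1 → max 102.7 km
Location C: residuals P 129.0, Q 115.3, R 129.6 → max 129.6 km
Only Location A has all residuals ≈ 0.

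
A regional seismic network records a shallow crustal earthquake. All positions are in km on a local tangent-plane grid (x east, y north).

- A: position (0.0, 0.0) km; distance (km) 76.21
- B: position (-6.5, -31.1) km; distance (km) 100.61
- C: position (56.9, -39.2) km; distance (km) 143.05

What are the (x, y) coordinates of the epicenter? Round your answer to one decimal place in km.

(-43.9, 62.3)

Circle about each station: x² + y² = 76.21²; (x + 6.5)² + (y + 31.1)² = 100.61²; (x − 56.9)² + (y + 39.2)² = 143.05².
Subtracting pairs of circle equations eliminates x²+y² and gives linear equations (the radical axes):
-13.0 x − 62.2 y = -3304.95
113.8 x − 78.4 y = -9881.09
Solving the 2×2 system: x ≈ -43.9, y ≈ 62.3 km.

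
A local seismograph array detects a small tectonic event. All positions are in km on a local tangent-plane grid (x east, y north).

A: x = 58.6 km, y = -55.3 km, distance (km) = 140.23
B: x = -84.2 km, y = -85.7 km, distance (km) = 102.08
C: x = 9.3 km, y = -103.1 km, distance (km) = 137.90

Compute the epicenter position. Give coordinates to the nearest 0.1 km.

Circle about each station: (x − 58.6)² + (y + 55.3)² = 140.23²; (x + 84.2)² + (y + 85.7)² = 102.08²; (x − 9.3)² + (y + 103.1)² = 137.90².
Subtracting pairs of circle equations eliminates x²+y² and gives linear equations (the radical axes):
-285.6 x − 60.8 y = 17186.21
-98.6 x − 95.6 y = 4872.09
Solving the 2×2 system: x ≈ -63.2, y ≈ 14.2 km.
Check against A (with the unrounded x, y): √((x − 58.6)²+(y + 55.3)²) = 140.25 ≈ 140.23 km. ✓

(-63.2, 14.2)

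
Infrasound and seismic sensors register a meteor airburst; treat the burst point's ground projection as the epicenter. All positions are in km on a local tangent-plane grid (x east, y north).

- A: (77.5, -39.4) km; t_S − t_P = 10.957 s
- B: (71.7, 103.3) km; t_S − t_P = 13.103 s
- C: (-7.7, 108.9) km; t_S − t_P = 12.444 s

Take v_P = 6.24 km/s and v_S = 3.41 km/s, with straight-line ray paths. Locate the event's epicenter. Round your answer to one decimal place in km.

Distance from S−P lag: d = Δt · v_P v_S / (v_P − v_S) = Δt · (6.24·3.41)/(6.24−3.41) ≈ 7.5189·Δt.
So d_A = 82.38, d_B = 98.52, d_C = 93.56 km.
Circle about each station: (x − 77.5)² + (y + 39.4)² = 82.38²; (x − 71.7)² + (y − 103.3)² = 98.52²; (x + 7.7)² + (y − 108.9)² = 93.56².
Subtracting pairs of circle equations eliminates x²+y² and gives linear equations (the radical axes):
-11.6 x + 285.4 y = 5333.44
-170.4 x + 296.6 y = 2392.88
Solving the 2×2 system: x ≈ 19.9, y ≈ 19.5 km.
Check against A (with the unrounded x, y): √((x − 77.5)²+(y + 39.4)²) = 82.39 ≈ 82.38 km. ✓

x ≈ 19.9 km, y ≈ 19.5 km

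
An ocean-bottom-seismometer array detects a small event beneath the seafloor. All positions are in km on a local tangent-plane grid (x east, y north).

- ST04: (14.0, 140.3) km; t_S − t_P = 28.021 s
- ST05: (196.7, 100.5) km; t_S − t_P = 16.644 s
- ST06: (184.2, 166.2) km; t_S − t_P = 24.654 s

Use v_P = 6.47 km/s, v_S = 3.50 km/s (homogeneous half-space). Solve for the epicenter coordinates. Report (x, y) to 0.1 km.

155.7 km east, -19.6 km north

Distance from S−P lag: d = Δt · v_P v_S / (v_P − v_S) = Δt · (6.47·3.50)/(6.47−3.50) ≈ 7.6246·Δt.
So d_ST04 = 213.65, d_ST05 = 126.90, d_ST06 = 187.98 km.
Circle about each station: (x − 14.0)² + (y − 140.3)² = 213.65²; (x − 196.7)² + (y − 100.5)² = 126.90²; (x − 184.2)² + (y − 166.2)² = 187.98².
Subtracting the ST04 equation from the ST05 and ST06 equations removes the quadratic terms:
365.4 x − 79.6 y = 58453.76
340.4 x + 51.8 y = 51981.83
Solving the 2×2 system: x ≈ 155.7, y ≈ -19.6 km.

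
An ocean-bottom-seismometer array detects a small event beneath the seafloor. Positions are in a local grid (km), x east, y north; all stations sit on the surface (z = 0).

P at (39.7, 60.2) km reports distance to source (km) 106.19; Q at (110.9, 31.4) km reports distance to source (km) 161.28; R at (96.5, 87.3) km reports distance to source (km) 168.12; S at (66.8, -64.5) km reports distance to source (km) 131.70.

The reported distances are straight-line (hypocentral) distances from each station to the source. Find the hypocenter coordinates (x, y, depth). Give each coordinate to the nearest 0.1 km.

(-46.5, 0.5, 16.8)

Each station gives a sphere (x−x_i)² + (y−y_i)² + z² = d_i² (stations at z=0).
Subtracting the P sphere from Q and R: z² cancels, leaving linear equations in x and y:
142.4 x − 57.6 y = -6650.28
113.6 x + 54.2 y = -5254.61
Solving: x ≈ -46.497, y ≈ 0.506 km (keep extra digits for the depth step; rounded: -46.5, 0.5).
Then from the P sphere: z² = 106.19² − (x − 39.7)² − (y − 60.2)² with x = -46.497, y = 0.506, so z ≈ 16.823 ≈ 16.8 km.
Check against S (with the unrounded solution): distance 131.70 ≈ 131.70 km. ✓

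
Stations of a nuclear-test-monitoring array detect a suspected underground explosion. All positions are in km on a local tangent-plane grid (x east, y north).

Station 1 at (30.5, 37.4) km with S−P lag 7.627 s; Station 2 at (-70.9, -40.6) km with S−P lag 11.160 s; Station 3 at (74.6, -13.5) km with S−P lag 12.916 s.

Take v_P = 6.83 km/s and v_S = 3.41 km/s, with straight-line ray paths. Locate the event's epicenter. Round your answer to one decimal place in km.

-11.1 km east, 6.3 km north

Distance from S−P lag: d = Δt · v_P v_S / (v_P − v_S) = Δt · (6.83·3.41)/(6.83−3.41) ≈ 6.8100·Δt.
So d_Station 1 = 51.94, d_Station 2 = 76.00, d_Station 3 = 87.96 km.
Circle about each station: (x − 30.5)² + (y − 37.4)² = 51.94²; (x + 70.9)² + (y + 40.6)² = 76.00²; (x − 74.6)² + (y + 13.5)² = 87.96².
Subtracting the Station 1 equation from the Station 2 and Station 3 equations removes the quadratic terms:
-202.8 x − 156.0 y = 1267.92
88.2 x − 101.8 y = -1620.80
Solving the 2×2 system: x ≈ -11.1, y ≈ 6.3 km.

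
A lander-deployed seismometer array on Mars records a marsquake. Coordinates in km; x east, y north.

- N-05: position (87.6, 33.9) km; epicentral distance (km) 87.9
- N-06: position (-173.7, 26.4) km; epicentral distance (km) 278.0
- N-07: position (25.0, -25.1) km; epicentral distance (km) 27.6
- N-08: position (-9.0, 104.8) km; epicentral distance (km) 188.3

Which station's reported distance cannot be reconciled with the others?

Solve using three stations at a time. Using N-05, N-06, N-08 (subtract circle equations pairwise → linear system) gives (x, y) ≈ (92.5, -53.8).
Distances from that point to each station vs reported:
  N-05: calculated 87.8 vs reported 87.9 → residual 0.1 km
  N-06: calculated 278.0 vs reported 278.0 → residual 0.0 km
  N-07: calculated 73.3 vs reported 27.6 → residual 45.7 km
  N-08: calculated 188.3 vs reported 188.3 → residual 0.0 km
N-05, N-06, N-08 are mutually consistent (residuals ≈ 0); N-07 is off by 45.7 km.

N-07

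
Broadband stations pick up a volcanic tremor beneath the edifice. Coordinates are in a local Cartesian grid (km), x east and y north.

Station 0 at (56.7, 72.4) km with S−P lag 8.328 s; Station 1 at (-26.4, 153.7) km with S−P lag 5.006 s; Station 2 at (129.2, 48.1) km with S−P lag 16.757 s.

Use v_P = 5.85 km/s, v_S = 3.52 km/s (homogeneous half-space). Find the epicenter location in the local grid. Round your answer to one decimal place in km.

Distance from S−P lag: d = Δt · v_P v_S / (v_P − v_S) = Δt · (5.85·3.52)/(5.85−3.52) ≈ 8.8378·Δt.
So d_Station 0 = 73.60, d_Station 1 = 44.24, d_Station 2 = 148.09 km.
Circle about each station: (x − 56.7)² + (y − 72.4)² = 73.60²; (x + 26.4)² + (y − 153.7)² = 44.24²; (x − 129.2)² + (y − 48.1)² = 148.09².
Subtracting pairs of circle equations eliminates x²+y² and gives linear equations (the radical axes):
-166.2 x + 162.6 y = 19323.78
145.0 x − 48.6 y = -5964.09
Solving the 2×2 system: x ≈ -2.0, y ≈ 116.8 km.

-2.0 km east, 116.8 km north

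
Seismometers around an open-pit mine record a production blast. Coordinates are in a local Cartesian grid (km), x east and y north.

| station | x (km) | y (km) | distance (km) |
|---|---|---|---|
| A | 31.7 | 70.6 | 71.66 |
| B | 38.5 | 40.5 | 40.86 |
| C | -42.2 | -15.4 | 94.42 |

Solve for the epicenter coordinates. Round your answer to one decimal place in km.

(50.7, 1.5)

Circle about each station: (x − 31.7)² + (y − 70.6)² = 71.66²; (x − 38.5)² + (y − 40.5)² = 40.86²; (x + 42.2)² + (y + 15.4)² = 94.42².
Subtracting pairs of circle equations eliminates x²+y² and gives linear equations (the radical axes):
13.6 x − 60.2 y = 598.87
-147.8 x − 172.0 y = -7751.23
Solving the 2×2 system: x ≈ 50.7, y ≈ 1.5 km.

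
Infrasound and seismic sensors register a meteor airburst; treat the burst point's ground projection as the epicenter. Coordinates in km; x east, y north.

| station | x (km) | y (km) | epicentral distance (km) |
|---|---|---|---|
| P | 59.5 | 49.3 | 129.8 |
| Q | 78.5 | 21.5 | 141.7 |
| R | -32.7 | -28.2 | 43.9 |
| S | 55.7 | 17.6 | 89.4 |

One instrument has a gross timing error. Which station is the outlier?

S

Solve using three stations at a time. Using P, Q, R (subtract circle equations pairwise → linear system) gives (x, y) ≈ (-62.0, 4.0).
Distances from that point to each station vs reported:
  P: calculated 129.7 vs reported 129.8 → residual 0.1 km
  Q: calculated 141.6 vs reported 141.7 → residual 0.1 km
  R: calculated 43.5 vs reported 43.9 → residual 0.4 km
  S: calculated 118.5 vs reported 89.4 → residual 29.1 km
P, Q, R are mutually consistent (residuals ≈ 0); S is off by 29.1 km.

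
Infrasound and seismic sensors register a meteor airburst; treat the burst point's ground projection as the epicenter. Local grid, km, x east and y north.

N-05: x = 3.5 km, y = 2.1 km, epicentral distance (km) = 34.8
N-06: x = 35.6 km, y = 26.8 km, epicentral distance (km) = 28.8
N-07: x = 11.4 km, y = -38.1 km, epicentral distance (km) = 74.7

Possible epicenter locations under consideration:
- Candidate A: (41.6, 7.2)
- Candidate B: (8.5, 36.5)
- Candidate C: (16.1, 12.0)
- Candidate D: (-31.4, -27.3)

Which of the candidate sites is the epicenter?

For each candidate, compare |candidate − station| to the reported distance:
Candidate A: residuals N-05 3.6, N-06 8.3, N-07 20.3 → max 20.3 km
Candidate B: residuals N-05 0.0, N-06 0.0, N-07 0.0 → max 0.0 km
Candidate C: residuals N-05 18.8, N-06 4.3, N-07 24.4 → max 24.4 km
Candidate D: residuals N-05 10.8, N-06 57.3, N-07 30.6 → max 57.3 km
Only Candidate B has all residuals ≈ 0.

Candidate B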